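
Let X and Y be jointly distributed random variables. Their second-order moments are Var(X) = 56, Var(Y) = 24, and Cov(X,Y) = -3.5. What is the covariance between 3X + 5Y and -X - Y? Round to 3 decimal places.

-260.000

Cov(3X + 5Y, -X - Y) = (3)(-1)Var(X) + (5)(-1)Var(Y) + [(3)(-1) + (5)(-1)]Cov(X,Y)
= -3·56 + -5·24 + -8·-3.5 = -260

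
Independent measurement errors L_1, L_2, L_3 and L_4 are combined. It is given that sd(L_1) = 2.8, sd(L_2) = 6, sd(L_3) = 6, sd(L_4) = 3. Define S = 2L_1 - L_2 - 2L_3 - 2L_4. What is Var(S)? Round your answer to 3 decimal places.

247.360

Var(L_1) = 7.84, Var(L_2) = 36, Var(L_3) = 36, Var(L_4) = 9
By independence, Var(S) = (2)²Var(L_1) + (-1)²Var(L_2) + (-2)²Var(L_3) + (-2)²Var(L_4)
= (2)²·7.84 + (-1)²·36 + (-2)²·36 + (-2)²·9 = 247.36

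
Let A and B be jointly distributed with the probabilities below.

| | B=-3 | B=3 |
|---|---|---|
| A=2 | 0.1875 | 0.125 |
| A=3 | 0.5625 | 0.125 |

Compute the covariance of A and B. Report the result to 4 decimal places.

-0.2813

E[A] = 2.6875,  E[B] = -1.5
E[AB] = -4.3125
Cov(A,B) = E[AB] − E[A]E[B] = -4.3125 − (2.6875)(-1.5) = -0.28125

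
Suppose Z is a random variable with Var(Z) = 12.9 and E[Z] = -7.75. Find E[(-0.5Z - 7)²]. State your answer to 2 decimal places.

12.99

E[-0.5Z - 7] = -0.5·-7.75 − 7 = -3.125
Var(-0.5Z - 7) = (-0.5)²·12.9 = 3.225
E[(-0.5Z - 7)²] = Var((-0.5Z - 7)) + (E[(-0.5Z - 7)])² = 3.225 + (-3.125)² = 12.990625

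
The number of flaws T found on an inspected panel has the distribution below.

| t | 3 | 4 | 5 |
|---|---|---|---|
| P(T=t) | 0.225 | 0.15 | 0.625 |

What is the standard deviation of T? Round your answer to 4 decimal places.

0.8307

E[T] = (3)(0.225) + (4)(0.15) + (5)(0.625) = 4.4
E[T²] = (3)²(0.225) + (4)²(0.15) + (5)²(0.625) = 20.05
Var(T) = E[T²] − (E[T])² = 20.05 − (4.4)² = 0.69
SD(T) = √0.69 ≈ 0.8307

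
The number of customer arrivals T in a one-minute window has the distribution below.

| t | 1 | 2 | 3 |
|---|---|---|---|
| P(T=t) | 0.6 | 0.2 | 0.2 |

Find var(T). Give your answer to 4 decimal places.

0.6400

E[T] = (1)(0.6) + (2)(0.2) + (3)(0.2) = 1.6
E[T²] = (1)²(0.6) + (2)²(0.2) + (3)²(0.2) = 3.2
var(T) = E[T²] − (E[T])² = 3.2 − (1.6)² = 0.64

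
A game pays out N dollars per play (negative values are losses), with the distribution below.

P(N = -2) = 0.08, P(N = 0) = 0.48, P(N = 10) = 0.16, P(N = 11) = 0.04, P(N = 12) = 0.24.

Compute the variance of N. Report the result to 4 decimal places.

E[N] = (-2)(0.08) + (0)(0.48) + (10)(0.16) + (11)(0.04) + (12)(0.24) = 4.76
E[N²] = (-2)²(0.08) + (0)²(0.48) + (10)²(0.16) + (11)²(0.04) + (12)²(0.24) = 55.72
V(N) = E[N²] − (E[N])² = 55.72 − (4.76)² = 33.0624

33.0624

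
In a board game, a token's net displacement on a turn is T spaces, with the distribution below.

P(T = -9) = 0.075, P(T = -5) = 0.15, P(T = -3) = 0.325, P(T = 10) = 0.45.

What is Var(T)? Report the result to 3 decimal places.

53.340

E[T] = (-9)(0.075) + (-5)(0.15) + (-3)(0.325) + (10)(0.45) = 2.1
E[T²] = (-9)²(0.075) + (-5)²(0.15) + (-3)²(0.325) + (10)²(0.45) = 57.75
Var(T) = E[T²] − (E[T])² = 57.75 − (2.1)² = 53.34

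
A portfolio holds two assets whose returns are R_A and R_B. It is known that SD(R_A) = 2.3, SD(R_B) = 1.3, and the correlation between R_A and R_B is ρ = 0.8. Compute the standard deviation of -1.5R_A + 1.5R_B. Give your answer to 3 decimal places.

var(R_A) = (2.3)² = 5.29;  var(R_B) = (1.3)² = 1.69
Cov(R_A,R_B) = ρ·SD(R_A)·SD(R_B) = 0.8·2.3·1.3 = 2.392
var(-1.5R_A + 1.5R_B) = (-1.5)²·var(R_A) + (1.5)²·var(R_B) + 2·(-1.5)·(1.5)·Cov(R_A,R_B)
= 2.25·5.29 + 2.25·1.69 + -4.5·2.392 = 4.941
SD(-1.5R_A + 1.5R_B) = √4.941 ≈ 2.223

2.223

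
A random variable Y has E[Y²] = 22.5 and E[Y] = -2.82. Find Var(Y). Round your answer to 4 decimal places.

Var(Y) = 22.5 − (-2.82)² = 14.5476

14.5476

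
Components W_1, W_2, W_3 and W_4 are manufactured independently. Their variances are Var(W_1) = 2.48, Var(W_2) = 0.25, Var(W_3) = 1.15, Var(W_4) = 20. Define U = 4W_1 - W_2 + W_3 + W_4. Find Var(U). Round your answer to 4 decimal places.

By independence, Var(U) = (4)²Var(W_1) + (-1)²Var(W_2) + (1)²Var(W_3) + (1)²Var(W_4)
= (4)²·2.48 + (-1)²·0.25 + (1)²·1.15 + (1)²·20 = 61.08

61.0800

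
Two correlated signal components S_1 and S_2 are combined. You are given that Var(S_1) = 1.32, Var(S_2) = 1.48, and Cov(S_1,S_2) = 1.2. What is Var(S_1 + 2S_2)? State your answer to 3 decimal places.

12.040

Var(S_1 + 2S_2) = (1)²·Var(S_1) + (2)²·Var(S_2) + 2·(1)·(2)·Cov(S_1,S_2)
= 1·1.32 + 4·1.48 + 4·1.2 = 12.04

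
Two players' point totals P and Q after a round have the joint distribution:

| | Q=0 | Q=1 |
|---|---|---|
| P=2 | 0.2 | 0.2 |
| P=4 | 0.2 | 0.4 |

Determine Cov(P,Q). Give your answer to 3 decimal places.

0.080

E[P] = 3.2,  E[Q] = 0.6
E[PQ] = 2
Cov(P,Q) = E[PQ] − E[P]E[Q] = 2 − (3.2)(0.6) = 0.08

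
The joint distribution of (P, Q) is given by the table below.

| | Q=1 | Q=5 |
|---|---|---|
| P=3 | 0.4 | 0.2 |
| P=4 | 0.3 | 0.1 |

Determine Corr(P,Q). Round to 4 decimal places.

E[P] = 3.4,  E[Q] = 2.2
E[PQ] = 7.4
Cov(P,Q) = E[PQ] − E[P]E[Q] = 7.4 − (3.4)(2.2) = -0.08
Var(P) = 0.24,  Var(Q) = 3.36
ρ = -0.08 / √(0.24·3.36) ≈ -0.0891

-0.0891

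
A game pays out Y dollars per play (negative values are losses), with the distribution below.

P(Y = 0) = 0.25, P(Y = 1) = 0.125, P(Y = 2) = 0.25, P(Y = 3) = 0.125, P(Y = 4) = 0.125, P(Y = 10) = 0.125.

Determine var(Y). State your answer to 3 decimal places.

E[Y] = (0)(0.25) + (1)(0.125) + (2)(0.25) + (3)(0.125) + (4)(0.125) + (10)(0.125) = 2.75
E[Y²] = (0)²(0.25) + (1)²(0.125) + (2)²(0.25) + (3)²(0.125) + (4)²(0.125) + (10)²(0.125) = 16.75
var(Y) = E[Y²] − (E[Y])² = 16.75 − (2.75)² = 9.1875

9.188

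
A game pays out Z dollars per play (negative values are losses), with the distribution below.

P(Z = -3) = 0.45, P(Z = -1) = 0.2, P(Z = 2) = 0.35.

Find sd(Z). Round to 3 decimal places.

2.220

E[Z] = (-3)(0.45) + (-1)(0.2) + (2)(0.35) = -0.85
E[Z²] = (-3)²(0.45) + (-1)²(0.2) + (2)²(0.35) = 5.65
Var(Z) = E[Z²] − (E[Z])² = 5.65 − (-0.85)² = 4.9275
sd(Z) = √4.9275 ≈ 2.220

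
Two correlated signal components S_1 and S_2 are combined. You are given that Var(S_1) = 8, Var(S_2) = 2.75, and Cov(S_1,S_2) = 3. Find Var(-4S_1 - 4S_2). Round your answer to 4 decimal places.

268.0000

Var(-4S_1 - 4S_2) = (-4)²·Var(S_1) + (-4)²·Var(S_2) + 2·(-4)·(-4)·Cov(S_1,S_2)
= 16·8 + 16·2.75 + 32·3 = 268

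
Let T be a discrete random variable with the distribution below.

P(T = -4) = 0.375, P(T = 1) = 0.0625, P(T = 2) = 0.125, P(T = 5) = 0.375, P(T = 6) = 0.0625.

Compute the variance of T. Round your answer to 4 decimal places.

E[T] = (-4)(0.375) + (1)(0.0625) + (2)(0.125) + (5)(0.375) + (6)(0.0625) = 1.0625
E[T²] = (-4)²(0.375) + (1)²(0.0625) + (2)²(0.125) + (5)²(0.375) + (6)²(0.0625) = 18.1875
var(T) = E[T²] − (E[T])² = 18.1875 − (1.0625)² = 17.05859375

17.0586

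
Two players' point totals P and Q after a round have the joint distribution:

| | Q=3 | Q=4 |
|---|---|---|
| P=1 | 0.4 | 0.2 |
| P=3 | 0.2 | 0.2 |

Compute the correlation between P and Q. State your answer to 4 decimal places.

0.1667

E[P] = 1.8,  E[Q] = 3.4
E[PQ] = 6.2
Cov(P,Q) = E[PQ] − E[P]E[Q] = 6.2 − (1.8)(3.4) = 0.08
Var(P) = 0.96,  Var(Q) = 0.24
ρ = 0.08 / √(0.96·0.24) ≈ 0.1667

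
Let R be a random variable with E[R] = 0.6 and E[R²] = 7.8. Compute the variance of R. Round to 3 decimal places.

7.440

V(R) = 7.8 − (0.6)² = 7.44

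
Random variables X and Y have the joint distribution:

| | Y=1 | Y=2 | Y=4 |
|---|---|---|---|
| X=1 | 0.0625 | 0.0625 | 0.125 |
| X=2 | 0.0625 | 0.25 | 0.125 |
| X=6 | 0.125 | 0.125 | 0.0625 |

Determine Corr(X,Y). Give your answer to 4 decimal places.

-0.2340

E[X] = 3,  E[Y] = 2.375
E[XY] = 6.5625
Cov(X,Y) = E[XY] − E[X]E[Y] = 6.5625 − (3)(2.375) = -0.5625
V(X) = 4.25,  V(Y) = 1.359375
ρ = -0.5625 / √(4.25·1.359375) ≈ -0.2340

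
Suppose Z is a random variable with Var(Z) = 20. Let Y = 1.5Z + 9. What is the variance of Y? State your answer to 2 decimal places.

45.00

Var(1.5Z + 9) = (1.5)²·Var(Z) = 2.25·20 = 45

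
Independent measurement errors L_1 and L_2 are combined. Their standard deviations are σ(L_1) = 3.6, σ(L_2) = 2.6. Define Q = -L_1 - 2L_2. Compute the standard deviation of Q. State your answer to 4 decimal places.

6.3246

Var(L_1) = 12.96, Var(L_2) = 6.76
By independence, Var(Q) = (-1)²Var(L_1) + (-2)²Var(L_2)
= (-1)²·12.96 + (-2)²·6.76 = 40
σ(Q) = √40 ≈ 6.3246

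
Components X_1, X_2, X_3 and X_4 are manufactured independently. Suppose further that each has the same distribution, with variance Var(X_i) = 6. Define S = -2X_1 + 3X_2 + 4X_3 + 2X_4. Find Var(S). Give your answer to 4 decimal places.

198.0000

By independence, Var(S) = (-2)²Var(X_1) + (3)²Var(X_2) + (4)²Var(X_3) + (2)²Var(X_4)
= (-2)²·6 + (3)²·6 + (4)²·6 + (2)²·6 = 198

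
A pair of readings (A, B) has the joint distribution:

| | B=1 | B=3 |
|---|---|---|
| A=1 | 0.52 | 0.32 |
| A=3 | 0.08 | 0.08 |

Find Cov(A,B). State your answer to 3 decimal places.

0.064

E[A] = 1.32,  E[B] = 1.8
E[AB] = 2.44
Cov(A,B) = E[AB] − E[A]E[B] = 2.44 − (1.32)(1.8) = 0.064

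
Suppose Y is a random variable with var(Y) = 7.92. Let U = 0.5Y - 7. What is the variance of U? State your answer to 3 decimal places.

1.980

var(0.5Y - 7) = (0.5)²·var(Y) = 0.25·7.92 = 1.98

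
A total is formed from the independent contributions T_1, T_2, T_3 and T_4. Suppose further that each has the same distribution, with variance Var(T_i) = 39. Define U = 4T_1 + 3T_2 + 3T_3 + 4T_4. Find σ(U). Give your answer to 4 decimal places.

44.1588

By independence, Var(U) = (4)²Var(T_1) + (3)²Var(T_2) + (3)²Var(T_3) + (4)²Var(T_4)
= (4)²·39 + (3)²·39 + (3)²·39 + (4)²·39 = 1950
σ(U) = √1950 ≈ 44.1588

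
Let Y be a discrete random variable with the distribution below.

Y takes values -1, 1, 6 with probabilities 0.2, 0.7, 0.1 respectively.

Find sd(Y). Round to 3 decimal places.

1.814

E[Y] = (-1)(0.2) + (1)(0.7) + (6)(0.1) = 1.1
E[Y²] = (-1)²(0.2) + (1)²(0.7) + (6)²(0.1) = 4.5
Var(Y) = E[Y²] − (E[Y])² = 4.5 − (1.1)² = 3.29
sd(Y) = √3.29 ≈ 1.814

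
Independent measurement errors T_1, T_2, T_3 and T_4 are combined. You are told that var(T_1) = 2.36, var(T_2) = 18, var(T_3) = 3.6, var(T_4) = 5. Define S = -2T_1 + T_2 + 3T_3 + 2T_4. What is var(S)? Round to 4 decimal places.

By independence, var(S) = (-2)²var(T_1) + (1)²var(T_2) + (3)²var(T_3) + (2)²var(T_4)
= (-2)²·2.36 + (1)²·18 + (3)²·3.6 + (2)²·5 = 79.84

79.8400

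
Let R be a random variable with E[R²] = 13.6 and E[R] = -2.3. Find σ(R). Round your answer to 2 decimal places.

2.88

V(R) = 13.6 − (-2.3)² = 8.31
σ(R) = √8.31 ≈ 2.88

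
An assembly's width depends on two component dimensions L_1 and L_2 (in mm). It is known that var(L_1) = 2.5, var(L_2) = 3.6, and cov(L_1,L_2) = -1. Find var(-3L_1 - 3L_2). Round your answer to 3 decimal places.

var(-3L_1 - 3L_2) = (-3)²·var(L_1) + (-3)²·var(L_2) + 2·(-3)·(-3)·cov(L_1,L_2)
= 9·2.5 + 9·3.6 + 18·-1 = 36.9

36.900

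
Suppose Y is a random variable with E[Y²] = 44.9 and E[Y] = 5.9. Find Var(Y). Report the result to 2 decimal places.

10.09

Var(Y) = 44.9 − (5.9)² = 10.09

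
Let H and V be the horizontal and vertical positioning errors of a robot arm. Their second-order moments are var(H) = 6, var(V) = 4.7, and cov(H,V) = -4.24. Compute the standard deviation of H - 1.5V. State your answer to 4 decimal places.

var(H - 1.5V) = (1)²·var(H) + (-1.5)²·var(V) + 2·(1)·(-1.5)·cov(H,V)
= 1·6 + 2.25·4.7 + -3·-4.24 = 29.295
SD(H - 1.5V) = √29.295 ≈ 5.4125

5.4125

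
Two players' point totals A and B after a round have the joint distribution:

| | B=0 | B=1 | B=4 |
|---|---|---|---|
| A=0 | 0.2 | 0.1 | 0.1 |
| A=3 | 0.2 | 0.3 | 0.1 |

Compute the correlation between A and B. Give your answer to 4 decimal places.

E[A] = 1.8,  E[B] = 1.2
E[AB] = 2.1
Cov(A,B) = E[AB] − E[A]E[B] = 2.1 − (1.8)(1.2) = -0.06
V(A) = 2.16,  V(B) = 2.16
ρ = -0.06 / √(2.16·2.16) ≈ -0.0278

-0.0278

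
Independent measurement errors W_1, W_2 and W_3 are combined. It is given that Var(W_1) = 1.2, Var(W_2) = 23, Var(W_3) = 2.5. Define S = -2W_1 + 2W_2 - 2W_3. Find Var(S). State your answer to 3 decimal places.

By independence, Var(S) = (-2)²Var(W_1) + (2)²Var(W_2) + (-2)²Var(W_3)
= (-2)²·1.2 + (2)²·23 + (-2)²·2.5 = 106.8

106.800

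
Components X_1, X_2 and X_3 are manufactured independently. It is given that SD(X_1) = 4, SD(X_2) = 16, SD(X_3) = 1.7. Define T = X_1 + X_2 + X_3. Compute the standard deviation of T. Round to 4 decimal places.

16.5798

Var(X_1) = 16, Var(X_2) = 256, Var(X_3) = 2.89
By independence, Var(T) = (1)²Var(X_1) + (1)²Var(X_2) + (1)²Var(X_3)
= (1)²·16 + (1)²·256 + (1)²·2.89 = 274.89
SD(T) = √274.89 ≈ 16.5798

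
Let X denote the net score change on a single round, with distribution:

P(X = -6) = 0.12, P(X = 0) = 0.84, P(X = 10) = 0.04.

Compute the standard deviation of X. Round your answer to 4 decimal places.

2.8666

E[X] = (-6)(0.12) + (0)(0.84) + (10)(0.04) = -0.32
E[X²] = (-6)²(0.12) + (0)²(0.84) + (10)²(0.04) = 8.32
Var(X) = E[X²] − (E[X])² = 8.32 − (-0.32)² = 8.2176
SD(X) = √8.2176 ≈ 2.8666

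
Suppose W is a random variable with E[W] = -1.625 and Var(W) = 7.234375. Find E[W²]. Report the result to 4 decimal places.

9.8750

E[W²] = Var(W) + (E[W])² = 7.234375 + (-1.625)² = 9.875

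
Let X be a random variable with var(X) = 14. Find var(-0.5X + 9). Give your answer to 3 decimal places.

3.500

var(-0.5X + 9) = (-0.5)²·var(X) = 0.25·14 = 3.5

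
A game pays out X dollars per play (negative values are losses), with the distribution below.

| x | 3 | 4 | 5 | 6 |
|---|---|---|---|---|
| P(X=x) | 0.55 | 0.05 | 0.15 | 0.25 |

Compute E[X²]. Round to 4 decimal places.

E[X²] = (3)²(0.55) + (4)²(0.05) + (5)²(0.15) + (6)²(0.25) = 18.5

18.5000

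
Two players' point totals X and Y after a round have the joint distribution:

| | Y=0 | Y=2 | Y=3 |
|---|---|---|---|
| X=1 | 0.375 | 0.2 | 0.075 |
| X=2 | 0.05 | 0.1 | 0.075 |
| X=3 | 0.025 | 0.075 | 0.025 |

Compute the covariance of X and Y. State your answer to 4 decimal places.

E[X] = 1.475,  E[Y] = 1.275
E[XY] = 2.15
Cov(X,Y) = E[XY] − E[X]E[Y] = 2.15 − (1.475)(1.275) = 0.269375

0.2694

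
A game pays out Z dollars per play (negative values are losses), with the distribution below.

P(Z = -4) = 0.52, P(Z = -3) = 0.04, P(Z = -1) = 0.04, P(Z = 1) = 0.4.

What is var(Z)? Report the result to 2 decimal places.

5.73

E[Z] = (-4)(0.52) + (-3)(0.04) + (-1)(0.04) + (1)(0.4) = -1.84
E[Z²] = (-4)²(0.52) + (-3)²(0.04) + (-1)²(0.04) + (1)²(0.4) = 9.12
var(Z) = E[Z²] − (E[Z])² = 9.12 − (-1.84)² = 5.7344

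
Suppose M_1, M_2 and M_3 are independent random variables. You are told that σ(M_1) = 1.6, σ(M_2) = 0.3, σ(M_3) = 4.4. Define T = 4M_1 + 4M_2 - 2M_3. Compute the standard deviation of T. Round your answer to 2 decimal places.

10.95

var(M_1) = 2.56, var(M_2) = 0.09, var(M_3) = 19.36
By independence, var(T) = (4)²var(M_1) + (4)²var(M_2) + (-2)²var(M_3)
= (4)²·2.56 + (4)²·0.09 + (-2)²·19.36 = 119.84
σ(T) = √119.84 ≈ 10.95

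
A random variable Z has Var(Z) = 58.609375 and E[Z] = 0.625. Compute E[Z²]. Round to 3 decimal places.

E[Z²] = Var(Z) + (E[Z])² = 58.609375 + (0.625)² = 59

59.000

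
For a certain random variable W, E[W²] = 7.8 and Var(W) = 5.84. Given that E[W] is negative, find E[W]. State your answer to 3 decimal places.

(E[W])² = E[W²] − Var(W) = 7.8 − 5.84 = 1.96
E[W] = −√1.96 = -1.4

-1.400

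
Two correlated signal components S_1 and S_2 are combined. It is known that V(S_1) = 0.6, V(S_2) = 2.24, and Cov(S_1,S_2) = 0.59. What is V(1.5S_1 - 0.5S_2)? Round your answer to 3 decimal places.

1.025

V(1.5S_1 - 0.5S_2) = (1.5)²·V(S_1) + (-0.5)²·V(S_2) + 2·(1.5)·(-0.5)·Cov(S_1,S_2)
= 2.25·0.6 + 0.25·2.24 + -1.5·0.59 = 1.025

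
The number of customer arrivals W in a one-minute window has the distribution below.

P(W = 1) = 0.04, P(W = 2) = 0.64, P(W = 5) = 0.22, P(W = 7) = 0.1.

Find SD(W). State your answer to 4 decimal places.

E[W] = (1)(0.04) + (2)(0.64) + (5)(0.22) + (7)(0.1) = 3.12
E[W²] = (1)²(0.04) + (2)²(0.64) + (5)²(0.22) + (7)²(0.1) = 13
var(W) = E[W²] − (E[W])² = 13 − (3.12)² = 3.2656
SD(W) = √3.2656 ≈ 1.8071

1.8071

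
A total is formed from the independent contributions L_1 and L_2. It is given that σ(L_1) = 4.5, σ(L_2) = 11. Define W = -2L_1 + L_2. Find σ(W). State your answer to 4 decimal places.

14.2127

V(L_1) = 20.25, V(L_2) = 121
By independence, V(W) = (-2)²V(L_1) + (1)²V(L_2)
= (-2)²·20.25 + (1)²·121 = 202
σ(W) = √202 ≈ 14.2127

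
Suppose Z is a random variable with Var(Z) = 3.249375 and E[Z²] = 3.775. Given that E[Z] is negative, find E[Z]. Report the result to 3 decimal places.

-0.725

(E[Z])² = E[Z²] − Var(Z) = 3.775 − 3.249375 = 0.525625
E[Z] = −√0.525625 = -0.725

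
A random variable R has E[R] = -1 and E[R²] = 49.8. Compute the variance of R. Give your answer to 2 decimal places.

48.80

V(R) = 49.8 − (-1)² = 48.8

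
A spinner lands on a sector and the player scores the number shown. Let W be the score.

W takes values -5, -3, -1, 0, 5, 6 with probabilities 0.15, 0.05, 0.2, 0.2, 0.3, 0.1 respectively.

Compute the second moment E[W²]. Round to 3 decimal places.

E[W²] = (-5)²(0.15) + (-3)²(0.05) + (-1)²(0.2) + (0)²(0.2) + (5)²(0.3) + (6)²(0.1) = 15.5

15.500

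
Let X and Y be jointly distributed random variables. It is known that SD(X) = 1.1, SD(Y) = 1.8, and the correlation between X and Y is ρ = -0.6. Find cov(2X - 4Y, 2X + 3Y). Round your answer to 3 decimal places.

Var(X) = (1.1)² = 1.21;  Var(Y) = (1.8)² = 3.24
cov(X,Y) = ρ·SD(X)·SD(Y) = -0.6·1.1·1.8 = -1.188
cov(2X - 4Y, 2X + 3Y) = (2)(2)Var(X) + (-4)(3)Var(Y) + [(2)(3) + (-4)(2)]cov(X,Y)
= 4·1.21 + -12·3.24 + -2·-1.188 = -31.664

-31.664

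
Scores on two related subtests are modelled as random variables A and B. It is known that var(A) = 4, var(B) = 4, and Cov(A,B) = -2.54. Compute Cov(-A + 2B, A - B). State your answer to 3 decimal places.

Cov(-A + 2B, A - B) = (-1)(1)var(A) + (2)(-1)var(B) + [(-1)(-1) + (2)(1)]Cov(A,B)
= -1·4 + -2·4 + 3·-2.54 = -19.62

-19.620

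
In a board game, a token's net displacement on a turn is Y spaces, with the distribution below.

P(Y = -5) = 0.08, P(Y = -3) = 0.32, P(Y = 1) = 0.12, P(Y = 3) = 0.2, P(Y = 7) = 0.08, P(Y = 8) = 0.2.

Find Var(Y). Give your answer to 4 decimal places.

E[Y] = (-5)(0.08) + (-3)(0.32) + (1)(0.12) + (3)(0.2) + (7)(0.08) + (8)(0.2) = 1.52
E[Y²] = (-5)²(0.08) + (-3)²(0.32) + (1)²(0.12) + (3)²(0.2) + (7)²(0.08) + (8)²(0.2) = 23.52
Var(Y) = E[Y²] − (E[Y])² = 23.52 − (1.52)² = 21.2096

21.2096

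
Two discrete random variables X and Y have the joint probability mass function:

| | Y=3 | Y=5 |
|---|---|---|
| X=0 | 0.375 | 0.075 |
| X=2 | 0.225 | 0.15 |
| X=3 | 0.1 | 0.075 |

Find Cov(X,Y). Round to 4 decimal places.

0.2850

E[X] = 1.275,  E[Y] = 3.6
E[XY] = 4.875
Cov(X,Y) = E[XY] − E[X]E[Y] = 4.875 − (1.275)(3.6) = 0.285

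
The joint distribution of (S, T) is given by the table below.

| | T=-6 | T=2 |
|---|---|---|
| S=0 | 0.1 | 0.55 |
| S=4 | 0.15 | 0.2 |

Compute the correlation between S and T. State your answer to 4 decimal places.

E[S] = 1.4,  E[T] = 0
E[ST] = -2
Cov(S,T) = E[ST] − E[S]E[T] = -2 − (1.4)(0) = -2
V(S) = 3.64,  V(T) = 12
ρ = -2 / √(3.64·12) ≈ -0.3026

-0.3026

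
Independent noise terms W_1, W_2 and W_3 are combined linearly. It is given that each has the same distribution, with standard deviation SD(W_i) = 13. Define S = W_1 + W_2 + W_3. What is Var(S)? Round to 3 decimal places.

507.000

Var(W_i) = (13)² = 169
By independence, Var(S) = (1)²Var(W_1) + (1)²Var(W_2) + (1)²Var(W_3)
= (1)²·169 + (1)²·169 + (1)²·169 = 507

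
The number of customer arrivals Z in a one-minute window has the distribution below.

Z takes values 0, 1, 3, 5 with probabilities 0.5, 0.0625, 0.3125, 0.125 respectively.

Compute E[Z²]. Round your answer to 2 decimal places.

6.00

E[Z²] = (0)²(0.5) + (1)²(0.0625) + (3)²(0.3125) + (5)²(0.125) = 6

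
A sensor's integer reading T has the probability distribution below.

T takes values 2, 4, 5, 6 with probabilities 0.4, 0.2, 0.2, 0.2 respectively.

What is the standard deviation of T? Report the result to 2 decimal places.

1.60

E[T] = (2)(0.4) + (4)(0.2) + (5)(0.2) + (6)(0.2) = 3.8
E[T²] = (2)²(0.4) + (4)²(0.2) + (5)²(0.2) + (6)²(0.2) = 17
Var(T) = E[T²] − (E[T])² = 17 − (3.8)² = 2.56
sd(T) = √2.56 ≈ 1.60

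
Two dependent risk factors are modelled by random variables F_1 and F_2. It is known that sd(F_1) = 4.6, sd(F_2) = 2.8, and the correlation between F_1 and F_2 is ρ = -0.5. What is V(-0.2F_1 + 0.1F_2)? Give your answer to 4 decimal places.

V(F_1) = (4.6)² = 21.16;  V(F_2) = (2.8)² = 7.84
cov(F_1,F_2) = ρ·sd(F_1)·sd(F_2) = -0.5·4.6·2.8 = -6.44
V(-0.2F_1 + 0.1F_2) = (-0.2)²·V(F_1) + (0.1)²·V(F_2) + 2·(-0.2)·(0.1)·cov(F_1,F_2)
= 0.04·21.16 + 0.01·7.84 + -0.04·-6.44 = 1.1824

1.1824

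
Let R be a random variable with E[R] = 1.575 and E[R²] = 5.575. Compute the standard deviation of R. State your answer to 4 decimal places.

1.7591

Var(R) = 5.575 − (1.575)² = 3.094375
SD(R) = √3.094375 ≈ 1.7591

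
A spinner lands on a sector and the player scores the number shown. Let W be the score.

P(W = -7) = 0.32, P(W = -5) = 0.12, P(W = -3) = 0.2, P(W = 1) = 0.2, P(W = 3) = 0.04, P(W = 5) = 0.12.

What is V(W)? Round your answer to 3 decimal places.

E[W] = (-7)(0.32) + (-5)(0.12) + (-3)(0.2) + (1)(0.2) + (3)(0.04) + (5)(0.12) = -2.52
E[W²] = (-7)²(0.32) + (-5)²(0.12) + (-3)²(0.2) + (1)²(0.2) + (3)²(0.04) + (5)²(0.12) = 24.04
V(W) = E[W²] − (E[W])² = 24.04 − (-2.52)² = 17.6896

17.690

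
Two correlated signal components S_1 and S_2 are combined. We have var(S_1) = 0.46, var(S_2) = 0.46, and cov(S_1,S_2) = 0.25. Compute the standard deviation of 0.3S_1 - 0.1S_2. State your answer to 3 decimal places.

var(0.3S_1 - 0.1S_2) = (0.3)²·var(S_1) + (-0.1)²·var(S_2) + 2·(0.3)·(-0.1)·cov(S_1,S_2)
= 0.09·0.46 + 0.01·0.46 + -0.06·0.25 = 0.031
σ(0.3S_1 - 0.1S_2) = √0.031 ≈ 0.176

0.176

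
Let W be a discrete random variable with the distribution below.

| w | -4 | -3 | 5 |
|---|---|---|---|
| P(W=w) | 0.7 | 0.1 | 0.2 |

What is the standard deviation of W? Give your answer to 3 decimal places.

E[W] = (-4)(0.7) + (-3)(0.1) + (5)(0.2) = -2.1
E[W²] = (-4)²(0.7) + (-3)²(0.1) + (5)²(0.2) = 17.1
var(W) = E[W²] − (E[W])² = 17.1 − (-2.1)² = 12.69
σ(W) = √12.69 ≈ 3.562

3.562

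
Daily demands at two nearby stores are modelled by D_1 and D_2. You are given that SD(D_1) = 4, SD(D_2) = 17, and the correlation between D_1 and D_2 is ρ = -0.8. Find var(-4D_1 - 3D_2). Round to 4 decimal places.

1551.4000

var(D_1) = (4)² = 16;  var(D_2) = (17)² = 289
Cov(D_1,D_2) = ρ·SD(D_1)·SD(D_2) = -0.8·4·17 = -54.4
var(-4D_1 - 3D_2) = (-4)²·var(D_1) + (-3)²·var(D_2) + 2·(-4)·(-3)·Cov(D_1,D_2)
= 16·16 + 9·289 + 24·-54.4 = 1551.4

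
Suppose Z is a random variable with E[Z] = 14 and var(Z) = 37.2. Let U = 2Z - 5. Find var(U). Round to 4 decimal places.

var(2Z - 5) = (2)²·var(Z) = 4·37.2 = 148.8

148.8000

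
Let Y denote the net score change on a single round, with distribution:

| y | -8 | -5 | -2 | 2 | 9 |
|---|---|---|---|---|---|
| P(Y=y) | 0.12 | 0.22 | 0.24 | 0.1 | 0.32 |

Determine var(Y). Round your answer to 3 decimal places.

40.168

E[Y] = (-8)(0.12) + (-5)(0.22) + (-2)(0.24) + (2)(0.1) + (9)(0.32) = 0.54
E[Y²] = (-8)²(0.12) + (-5)²(0.22) + (-2)²(0.24) + (2)²(0.1) + (9)²(0.32) = 40.46
var(Y) = E[Y²] − (E[Y])² = 40.46 − (0.54)² = 40.1684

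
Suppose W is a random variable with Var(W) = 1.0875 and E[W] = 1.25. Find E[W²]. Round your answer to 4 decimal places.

2.6500

E[W²] = Var(W) + (E[W])² = 1.0875 + (1.25)² = 2.65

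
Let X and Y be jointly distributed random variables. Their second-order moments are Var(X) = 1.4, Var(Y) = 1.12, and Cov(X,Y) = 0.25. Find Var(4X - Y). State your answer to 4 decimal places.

Var(4X - Y) = (4)²·Var(X) + (-1)²·Var(Y) + 2·(4)·(-1)·Cov(X,Y)
= 16·1.4 + 1·1.12 + -8·0.25 = 21.52

21.5200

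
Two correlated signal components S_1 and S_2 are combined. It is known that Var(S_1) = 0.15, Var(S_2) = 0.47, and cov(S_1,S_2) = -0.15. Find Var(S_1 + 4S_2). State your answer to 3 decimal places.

Var(S_1 + 4S_2) = (1)²·Var(S_1) + (4)²·Var(S_2) + 2·(1)·(4)·cov(S_1,S_2)
= 1·0.15 + 16·0.47 + 8·-0.15 = 6.47

6.470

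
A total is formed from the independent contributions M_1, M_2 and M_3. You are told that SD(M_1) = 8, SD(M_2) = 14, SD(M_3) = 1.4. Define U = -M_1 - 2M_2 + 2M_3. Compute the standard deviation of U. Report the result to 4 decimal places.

V(M_1) = 64, V(M_2) = 196, V(M_3) = 1.96
By independence, V(U) = (-1)²V(M_1) + (-2)²V(M_2) + (2)²V(M_3)
= (-1)²·64 + (-2)²·196 + (2)²·1.96 = 855.84
SD(U) = √855.84 ≈ 29.2547

29.2547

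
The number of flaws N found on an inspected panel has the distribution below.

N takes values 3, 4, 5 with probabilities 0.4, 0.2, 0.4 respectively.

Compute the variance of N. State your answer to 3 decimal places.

0.800

E[N] = (3)(0.4) + (4)(0.2) + (5)(0.4) = 4
E[N²] = (3)²(0.4) + (4)²(0.2) + (5)²(0.4) = 16.8
Var(N) = E[N²] − (E[N])² = 16.8 − (4)² = 0.8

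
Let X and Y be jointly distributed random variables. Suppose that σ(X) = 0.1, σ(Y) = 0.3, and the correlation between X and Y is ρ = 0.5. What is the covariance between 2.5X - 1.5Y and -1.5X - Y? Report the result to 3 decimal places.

var(X) = (0.1)² = 0.01;  var(Y) = (0.3)² = 0.09
Cov(X,Y) = ρ·σ(X)·σ(Y) = 0.5·0.1·0.3 = 0.015
Cov(2.5X - 1.5Y, -1.5X - Y) = (2.5)(-1.5)var(X) + (-1.5)(-1)var(Y) + [(2.5)(-1) + (-1.5)(-1.5)]Cov(X,Y)
= -3.75·0.01 + 1.5·0.09 + -0.25·0.015 = 0.09375

0.094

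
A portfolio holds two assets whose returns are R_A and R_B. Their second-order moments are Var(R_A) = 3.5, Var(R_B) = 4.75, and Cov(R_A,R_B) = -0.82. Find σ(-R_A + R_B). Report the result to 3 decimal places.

Var(-R_A + R_B) = (-1)²·Var(R_A) + (1)²·Var(R_B) + 2·(-1)·(1)·Cov(R_A,R_B)
= 1·3.5 + 1·4.75 + -2·-0.82 = 9.89
σ(-R_A + R_B) = √9.89 ≈ 3.145

3.145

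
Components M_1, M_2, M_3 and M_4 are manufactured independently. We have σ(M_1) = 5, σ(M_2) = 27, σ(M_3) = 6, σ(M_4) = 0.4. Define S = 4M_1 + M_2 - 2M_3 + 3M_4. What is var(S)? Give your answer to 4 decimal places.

var(M_1) = 25, var(M_2) = 729, var(M_3) = 36, var(M_4) = 0.16
By independence, var(S) = (4)²var(M_1) + (1)²var(M_2) + (-2)²var(M_3) + (3)²var(M_4)
= (4)²·25 + (1)²·729 + (-2)²·36 + (3)²·0.16 = 1274.44

1274.4400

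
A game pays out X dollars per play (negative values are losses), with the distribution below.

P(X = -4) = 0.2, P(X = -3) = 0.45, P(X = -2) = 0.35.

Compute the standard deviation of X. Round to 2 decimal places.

0.73

E[X] = (-4)(0.2) + (-3)(0.45) + (-2)(0.35) = -2.85
E[X²] = (-4)²(0.2) + (-3)²(0.45) + (-2)²(0.35) = 8.65
Var(X) = E[X²] − (E[X])² = 8.65 − (-2.85)² = 0.5275
SD(X) = √0.5275 ≈ 0.73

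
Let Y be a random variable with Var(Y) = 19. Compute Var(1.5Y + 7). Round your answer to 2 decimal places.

Var(1.5Y + 7) = (1.5)²·Var(Y) = 2.25·19 = 42.75

42.75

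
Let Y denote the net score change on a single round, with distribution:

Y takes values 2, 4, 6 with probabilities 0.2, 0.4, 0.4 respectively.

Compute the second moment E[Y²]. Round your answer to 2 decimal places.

21.60

E[Y²] = (2)²(0.2) + (4)²(0.4) + (6)²(0.4) = 21.6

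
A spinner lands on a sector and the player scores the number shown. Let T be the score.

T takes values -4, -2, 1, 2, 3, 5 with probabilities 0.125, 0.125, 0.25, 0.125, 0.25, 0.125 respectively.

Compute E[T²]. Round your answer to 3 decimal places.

E[T²] = (-4)²(0.125) + (-2)²(0.125) + (1)²(0.25) + (2)²(0.125) + (3)²(0.25) + (5)²(0.125) = 8.625

8.625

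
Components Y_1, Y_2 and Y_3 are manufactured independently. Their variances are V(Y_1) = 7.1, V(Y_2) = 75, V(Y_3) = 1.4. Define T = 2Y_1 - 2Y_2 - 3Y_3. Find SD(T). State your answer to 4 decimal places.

18.4662

By independence, V(T) = (2)²V(Y_1) + (-2)²V(Y_2) + (-3)²V(Y_3)
= (2)²·7.1 + (-2)²·75 + (-3)²·1.4 = 341
SD(T) = √341 ≈ 18.4662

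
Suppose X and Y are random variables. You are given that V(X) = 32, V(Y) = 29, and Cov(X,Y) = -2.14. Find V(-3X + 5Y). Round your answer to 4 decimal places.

V(-3X + 5Y) = (-3)²·V(X) + (5)²·V(Y) + 2·(-3)·(5)·Cov(X,Y)
= 9·32 + 25·29 + -30·-2.14 = 1077.2

1077.2000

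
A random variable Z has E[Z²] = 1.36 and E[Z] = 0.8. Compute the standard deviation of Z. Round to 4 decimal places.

0.8485

V(Z) = 1.36 − (0.8)² = 0.72
sd(Z) = √0.72 ≈ 0.8485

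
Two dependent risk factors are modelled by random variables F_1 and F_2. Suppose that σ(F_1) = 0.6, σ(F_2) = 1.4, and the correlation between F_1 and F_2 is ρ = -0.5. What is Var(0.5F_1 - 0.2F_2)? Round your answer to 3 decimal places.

Var(F_1) = (0.6)² = 0.36;  Var(F_2) = (1.4)² = 1.96
cov(F_1,F_2) = ρ·σ(F_1)·σ(F_2) = -0.5·0.6·1.4 = -0.42
Var(0.5F_1 - 0.2F_2) = (0.5)²·Var(F_1) + (-0.2)²·Var(F_2) + 2·(0.5)·(-0.2)·cov(F_1,F_2)
= 0.25·0.36 + 0.04·1.96 + -0.2·-0.42 = 0.2524

0.252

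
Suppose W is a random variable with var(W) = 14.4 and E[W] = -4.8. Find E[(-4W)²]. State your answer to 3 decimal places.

599.040

E[-4W] = -4·-4.8 = 19.2
var(-4W) = (-4)²·14.4 = 230.4
E[(-4W)²] = var((-4W)) + (E[(-4W)])² = 230.4 + (19.2)² = 599.04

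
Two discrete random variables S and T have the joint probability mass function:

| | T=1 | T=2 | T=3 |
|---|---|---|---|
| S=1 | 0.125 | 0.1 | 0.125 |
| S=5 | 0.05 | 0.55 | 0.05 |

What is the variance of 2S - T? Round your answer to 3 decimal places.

14.910

E[S] = 3.6,  E[T] = 2,  E[ST] = 7.2
var(S) = 16.6 − (3.6)² = 3.64;  var(T) = 4.35 − (2)² = 0.35
cov(S,T) = 7.2 − (3.6)(2) = 0
var(2S - T) = (2)²·3.64 + (-1)²·0.35 + 2·(2)·(-1)·0 = 14.91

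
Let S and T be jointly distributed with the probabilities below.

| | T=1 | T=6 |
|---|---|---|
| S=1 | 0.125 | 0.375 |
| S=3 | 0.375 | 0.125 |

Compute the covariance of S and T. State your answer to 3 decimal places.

-1.250

E[S] = 2,  E[T] = 3.5
E[ST] = 5.75
Cov(S,T) = E[ST] − E[S]E[T] = 5.75 − (2)(3.5) = -1.25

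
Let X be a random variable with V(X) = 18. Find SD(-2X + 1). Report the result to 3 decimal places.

V(-2X + 1) = (-2)²·18 = 72
SD(-2X + 1) = √72 ≈ 8.485

8.485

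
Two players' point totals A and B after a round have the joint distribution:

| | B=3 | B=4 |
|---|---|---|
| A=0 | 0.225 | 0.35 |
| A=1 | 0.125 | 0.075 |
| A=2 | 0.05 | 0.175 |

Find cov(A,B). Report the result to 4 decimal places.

0.0350

E[A] = 0.65,  E[B] = 3.6
E[AB] = 2.375
cov(A,B) = E[AB] − E[A]E[B] = 2.375 − (0.65)(3.6) = 0.035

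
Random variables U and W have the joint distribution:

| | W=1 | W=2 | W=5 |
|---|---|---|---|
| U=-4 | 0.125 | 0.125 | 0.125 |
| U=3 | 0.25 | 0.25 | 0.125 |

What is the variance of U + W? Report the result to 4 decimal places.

12.4375

E[U] = 0.375,  E[W] = 2.375,  E[UW] = 0.125
Var(U) = 11.625 − (0.375)² = 11.484375;  Var(W) = 8.125 − (2.375)² = 2.484375
cov(U,W) = 0.125 − (0.375)(2.375) = -0.765625
Var(U + W) = (1)²·11.484375 + (1)²·2.484375 + 2·(1)·(1)·-0.765625 = 12.4375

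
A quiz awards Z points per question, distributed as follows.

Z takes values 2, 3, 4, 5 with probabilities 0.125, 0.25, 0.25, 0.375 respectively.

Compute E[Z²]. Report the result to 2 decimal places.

E[Z²] = (2)²(0.125) + (3)²(0.25) + (4)²(0.25) + (5)²(0.375) = 16.125

16.13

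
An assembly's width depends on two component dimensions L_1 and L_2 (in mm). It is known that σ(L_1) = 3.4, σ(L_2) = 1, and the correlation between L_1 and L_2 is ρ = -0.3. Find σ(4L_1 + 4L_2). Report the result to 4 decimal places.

12.9738

var(L_1) = (3.4)² = 11.56;  var(L_2) = (1)² = 1
Cov(L_1,L_2) = ρ·σ(L_1)·σ(L_2) = -0.3·3.4·1 = -1.02
var(4L_1 + 4L_2) = (4)²·var(L_1) + (4)²·var(L_2) + 2·(4)·(4)·Cov(L_1,L_2)
= 16·11.56 + 16·1 + 32·-1.02 = 168.32
σ(4L_1 + 4L_2) = √168.32 ≈ 12.9738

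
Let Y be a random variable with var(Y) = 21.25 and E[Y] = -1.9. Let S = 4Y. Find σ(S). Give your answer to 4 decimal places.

18.4391

var(4Y) = (4)²·21.25 = 340
σ(S) = √340 ≈ 18.4391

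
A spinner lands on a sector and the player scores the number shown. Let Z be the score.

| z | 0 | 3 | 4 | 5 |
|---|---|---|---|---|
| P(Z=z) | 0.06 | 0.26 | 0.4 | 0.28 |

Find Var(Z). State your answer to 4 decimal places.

E[Z] = (0)(0.06) + (3)(0.26) + (4)(0.4) + (5)(0.28) = 3.78
E[Z²] = (0)²(0.06) + (3)²(0.26) + (4)²(0.4) + (5)²(0.28) = 15.74
Var(Z) = E[Z²] − (E[Z])² = 15.74 − (3.78)² = 1.4516

1.4516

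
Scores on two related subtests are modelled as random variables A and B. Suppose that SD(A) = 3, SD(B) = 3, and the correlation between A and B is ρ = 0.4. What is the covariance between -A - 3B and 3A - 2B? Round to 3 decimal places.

V(A) = (3)² = 9;  V(B) = (3)² = 9
cov(A,B) = ρ·SD(A)·SD(B) = 0.4·3·3 = 3.6
cov(-A - 3B, 3A - 2B) = (-1)(3)V(A) + (-3)(-2)V(B) + [(-1)(-2) + (-3)(3)]cov(A,B)
= -3·9 + 6·9 + -7·3.6 = 1.8

1.800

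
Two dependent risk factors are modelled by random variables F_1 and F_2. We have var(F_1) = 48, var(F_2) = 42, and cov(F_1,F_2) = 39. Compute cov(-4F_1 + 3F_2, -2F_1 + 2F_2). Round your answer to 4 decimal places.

90.0000

cov(-4F_1 + 3F_2, -2F_1 + 2F_2) = (-4)(-2)var(F_1) + (3)(2)var(F_2) + [(-4)(2) + (3)(-2)]cov(F_1,F_2)
= 8·48 + 6·42 + -14·39 = 90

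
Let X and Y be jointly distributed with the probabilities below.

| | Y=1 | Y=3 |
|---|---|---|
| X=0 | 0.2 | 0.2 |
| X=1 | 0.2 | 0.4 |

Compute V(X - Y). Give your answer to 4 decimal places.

E[X] = 0.6,  E[Y] = 2.2,  E[XY] = 1.4
V(X) = 0.6 − (0.6)² = 0.24;  V(Y) = 5.8 − (2.2)² = 0.96
Cov(X,Y) = 1.4 − (0.6)(2.2) = 0.08
V(X - Y) = (1)²·0.24 + (-1)²·0.96 + 2·(1)·(-1)·0.08 = 1.04

1.0400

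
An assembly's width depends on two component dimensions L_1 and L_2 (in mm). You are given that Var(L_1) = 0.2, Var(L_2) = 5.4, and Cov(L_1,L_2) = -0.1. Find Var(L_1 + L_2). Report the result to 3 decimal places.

5.400

Var(L_1 + L_2) = (1)²·Var(L_1) + (1)²·Var(L_2) + 2·(1)·(1)·Cov(L_1,L_2)
= 1·0.2 + 1·5.4 + 2·-0.1 = 5.4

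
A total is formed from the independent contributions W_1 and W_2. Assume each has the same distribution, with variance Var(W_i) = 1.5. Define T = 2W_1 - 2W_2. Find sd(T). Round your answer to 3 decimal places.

By independence, Var(T) = (2)²Var(W_1) + (-2)²Var(W_2)
= (2)²·1.5 + (-2)²·1.5 = 12
sd(T) = √12 ≈ 3.464

3.464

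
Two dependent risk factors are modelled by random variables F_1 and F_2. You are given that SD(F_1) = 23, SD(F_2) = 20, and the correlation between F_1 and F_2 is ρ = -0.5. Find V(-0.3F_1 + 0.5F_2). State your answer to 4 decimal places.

216.6100

V(F_1) = (23)² = 529;  V(F_2) = (20)² = 400
Cov(F_1,F_2) = ρ·SD(F_1)·SD(F_2) = -0.5·23·20 = -230
V(-0.3F_1 + 0.5F_2) = (-0.3)²·V(F_1) + (0.5)²·V(F_2) + 2·(-0.3)·(0.5)·Cov(F_1,F_2)
= 0.09·529 + 0.25·400 + -0.3·-230 = 216.61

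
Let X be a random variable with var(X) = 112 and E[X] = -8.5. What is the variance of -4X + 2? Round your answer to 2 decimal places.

var(-4X + 2) = (-4)²·var(X) = 16·112 = 1792

1792.00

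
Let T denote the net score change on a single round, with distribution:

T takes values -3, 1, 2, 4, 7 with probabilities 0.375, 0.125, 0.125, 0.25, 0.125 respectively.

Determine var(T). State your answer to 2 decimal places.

12.86

E[T] = (-3)(0.375) + (1)(0.125) + (2)(0.125) + (4)(0.25) + (7)(0.125) = 1.125
E[T²] = (-3)²(0.375) + (1)²(0.125) + (2)²(0.125) + (4)²(0.25) + (7)²(0.125) = 14.125
var(T) = E[T²] − (E[T])² = 14.125 − (1.125)² = 12.859375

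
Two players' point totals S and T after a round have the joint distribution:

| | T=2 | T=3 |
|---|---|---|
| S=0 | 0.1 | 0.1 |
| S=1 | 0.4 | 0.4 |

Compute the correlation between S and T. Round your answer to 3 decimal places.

E[S] = 0.8,  E[T] = 2.5
E[ST] = 2
Cov(S,T) = E[ST] − E[S]E[T] = 2 − (0.8)(2.5) = 0
V(S) = 0.16,  V(T) = 0.25
ρ = 0 / √(0.16·0.25) ≈ 0.000

0.000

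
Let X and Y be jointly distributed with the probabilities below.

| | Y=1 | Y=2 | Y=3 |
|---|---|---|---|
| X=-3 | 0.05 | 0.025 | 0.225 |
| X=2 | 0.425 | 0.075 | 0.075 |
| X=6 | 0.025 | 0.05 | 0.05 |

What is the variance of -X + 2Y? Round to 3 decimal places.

E[X] = 1,  E[Y] = 1.85,  E[XY] = 0.925
Var(X) = 9.5 − (1)² = 8.5;  Var(Y) = 4.25 − (1.85)² = 0.8275
Cov(X,Y) = 0.925 − (1)(1.85) = -0.925
Var(-X + 2Y) = (-1)²·8.5 + (2)²·0.8275 + 2·(-1)·(2)·-0.925 = 15.51

15.510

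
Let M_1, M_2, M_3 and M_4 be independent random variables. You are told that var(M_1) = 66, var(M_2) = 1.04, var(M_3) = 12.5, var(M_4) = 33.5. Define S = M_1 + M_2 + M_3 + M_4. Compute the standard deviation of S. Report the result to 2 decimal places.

By independence, var(S) = (1)²var(M_1) + (1)²var(M_2) + (1)²var(M_3) + (1)²var(M_4)
= (1)²·66 + (1)²·1.04 + (1)²·12.5 + (1)²·33.5 = 113.04
SD(S) = √113.04 ≈ 10.63

10.63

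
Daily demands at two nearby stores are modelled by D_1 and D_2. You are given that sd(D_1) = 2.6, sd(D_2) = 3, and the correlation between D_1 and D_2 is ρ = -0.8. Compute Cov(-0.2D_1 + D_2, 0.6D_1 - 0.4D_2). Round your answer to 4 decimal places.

var(D_1) = (2.6)² = 6.76;  var(D_2) = (3)² = 9
Cov(D_1,D_2) = ρ·sd(D_1)·sd(D_2) = -0.8·2.6·3 = -6.24
Cov(-0.2D_1 + D_2, 0.6D_1 - 0.4D_2) = (-0.2)(0.6)var(D_1) + (1)(-0.4)var(D_2) + [(-0.2)(-0.4) + (1)(0.6)]Cov(D_1,D_2)
= -0.12·6.76 + -0.4·9 + 0.68·-6.24 = -8.6544

-8.6544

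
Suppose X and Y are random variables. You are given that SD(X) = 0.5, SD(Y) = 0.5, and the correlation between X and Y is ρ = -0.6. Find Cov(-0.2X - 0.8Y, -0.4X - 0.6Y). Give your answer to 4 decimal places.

0.0740

var(X) = (0.5)² = 0.25;  var(Y) = (0.5)² = 0.25
Cov(X,Y) = ρ·SD(X)·SD(Y) = -0.6·0.5·0.5 = -0.15
Cov(-0.2X - 0.8Y, -0.4X - 0.6Y) = (-0.2)(-0.4)var(X) + (-0.8)(-0.6)var(Y) + [(-0.2)(-0.6) + (-0.8)(-0.4)]Cov(X,Y)
= 0.08·0.25 + 0.48·0.25 + 0.44·-0.15 = 0.074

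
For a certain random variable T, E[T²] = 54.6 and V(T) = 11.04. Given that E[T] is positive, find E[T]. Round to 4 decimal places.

(E[T])² = E[T²] − V(T) = 54.6 − 11.04 = 43.56
E[T] = √43.56 = 6.6

6.6000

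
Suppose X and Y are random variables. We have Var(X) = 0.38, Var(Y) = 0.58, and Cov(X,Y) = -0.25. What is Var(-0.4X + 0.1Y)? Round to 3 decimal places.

Var(-0.4X + 0.1Y) = (-0.4)²·Var(X) + (0.1)²·Var(Y) + 2·(-0.4)·(0.1)·Cov(X,Y)
= 0.16·0.38 + 0.01·0.58 + -0.08·-0.25 = 0.0866

0.087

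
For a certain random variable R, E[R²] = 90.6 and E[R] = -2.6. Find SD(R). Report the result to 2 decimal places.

Var(R) = 90.6 − (-2.6)² = 83.84
SD(R) = √83.84 ≈ 9.16

9.16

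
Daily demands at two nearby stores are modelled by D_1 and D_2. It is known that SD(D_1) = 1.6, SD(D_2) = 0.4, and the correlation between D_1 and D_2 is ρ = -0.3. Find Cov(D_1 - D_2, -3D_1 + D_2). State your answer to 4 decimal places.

-8.6080

var(D_1) = (1.6)² = 2.56;  var(D_2) = (0.4)² = 0.16
Cov(D_1,D_2) = ρ·SD(D_1)·SD(D_2) = -0.3·1.6·0.4 = -0.192
Cov(D_1 - D_2, -3D_1 + D_2) = (1)(-3)var(D_1) + (-1)(1)var(D_2) + [(1)(1) + (-1)(-3)]Cov(D_1,D_2)
= -3·2.56 + -1·0.16 + 4·-0.192 = -8.608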